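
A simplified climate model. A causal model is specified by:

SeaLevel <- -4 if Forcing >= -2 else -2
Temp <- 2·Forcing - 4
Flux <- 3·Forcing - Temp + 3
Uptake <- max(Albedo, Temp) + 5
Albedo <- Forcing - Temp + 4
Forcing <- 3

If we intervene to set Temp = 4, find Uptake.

9

Under do(Temp=4), the mechanism Temp <- 2·Forcing - 4 is discarded; Temp is fixed at 4.
Albedo = Forcing - Temp + 4  [with Forcing=3, Temp=4]  = 3
Uptake = max(Albedo, Temp) + 5  [with Albedo=3, Temp=4]  = 9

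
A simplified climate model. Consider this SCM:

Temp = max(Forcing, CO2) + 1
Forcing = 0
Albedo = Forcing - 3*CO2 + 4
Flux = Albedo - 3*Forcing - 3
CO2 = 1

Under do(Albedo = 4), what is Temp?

Under do(Albedo=4), the mechanism Albedo = Forcing - 3*CO2 + 4 is discarded; Albedo is fixed at 4.
Since Temp is not a descendant of the intervened variable, it is unaffected.
Temp = max(Forcing, CO2) + 1  [with Forcing=0, CO2=1]  = 2

2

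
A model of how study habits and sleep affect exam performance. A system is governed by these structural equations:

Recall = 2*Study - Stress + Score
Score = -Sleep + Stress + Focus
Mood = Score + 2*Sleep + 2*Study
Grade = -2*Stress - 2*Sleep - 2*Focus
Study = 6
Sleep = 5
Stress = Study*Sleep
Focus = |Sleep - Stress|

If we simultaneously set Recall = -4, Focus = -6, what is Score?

Under do(Recall = -4, Focus = -6), each intervened variable's structural equation is replaced by its fixed value.
Stress = Study*Sleep  [with Study=6, Sleep=5]  = 30
Score = -Sleep + Stress + Focus  [with Sleep=5, Stress=30, Focus=-6]  = 19

19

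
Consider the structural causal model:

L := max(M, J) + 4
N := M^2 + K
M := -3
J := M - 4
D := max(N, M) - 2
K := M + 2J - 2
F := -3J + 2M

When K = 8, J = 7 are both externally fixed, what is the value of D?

Under do(K = 8, J = 7), each intervened variable's structural equation is replaced by its fixed value.
N = M^2 + K  [with M=-3, K=8]  = 17
D = max(N, M) - 2  [with N=17, M=-3]  = 15

15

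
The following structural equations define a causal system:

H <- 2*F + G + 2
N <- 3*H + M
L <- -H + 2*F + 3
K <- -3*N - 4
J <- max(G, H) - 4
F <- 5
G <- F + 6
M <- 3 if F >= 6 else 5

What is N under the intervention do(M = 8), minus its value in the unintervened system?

3

The intervention breaks the incoming arrows to M: M <- 3 if F >= 6 else 5 no longer applies, and M = 8.
G = F + 6  [with F=5]  = 11
H = 2*F + G + 2  [with F=5, G=11]  = 23
N = 3*H + M  [with H=23, M=8]  = 77
Without intervention: G = F + 6  [with F=5]  = 11; M = 3 if F >= 6 else 5  [with F=5]  = 5; H = 2*F + G + 2  [with F=5, G=11]  = 23; N = 3*H + M  [with H=23, M=5]  = 74.
Change = 77 − 74 = 3.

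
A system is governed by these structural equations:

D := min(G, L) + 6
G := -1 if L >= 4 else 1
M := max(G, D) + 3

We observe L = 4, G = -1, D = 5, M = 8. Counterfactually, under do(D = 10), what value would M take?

13

The intervention breaks the incoming arrows to D: D := min(G, L) + 6 no longer applies, and D = 10.
G = -1 if L >= 4 else 1  [with L=4]  = -1
M = max(G, D) + 3  [with G=-1, D=10]  = 13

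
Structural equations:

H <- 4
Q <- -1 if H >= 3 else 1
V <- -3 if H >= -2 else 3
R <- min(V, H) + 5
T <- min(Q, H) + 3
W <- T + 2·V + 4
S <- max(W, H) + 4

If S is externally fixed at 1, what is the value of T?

2

The intervention breaks the incoming arrows to S: S <- max(W, H) + 4 no longer applies, and S = 1.
T is not downstream of the intervention, so its value is determined by the original equations.
Q = -1 if H >= 3 else 1  [with H=4]  = -1
T = min(Q, H) + 3  [with Q=-1, H=4]  = 2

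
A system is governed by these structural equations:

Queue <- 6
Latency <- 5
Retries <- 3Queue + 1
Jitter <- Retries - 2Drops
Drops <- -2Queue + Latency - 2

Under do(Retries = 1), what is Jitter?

Intervening sets Retries = 1 and removes its equation (Retries <- 3Queue + 1).
Drops = -2Queue + Latency - 2  [with Queue=6, Latency=5]  = -9
Jitter = Retries - 2Drops  [with Retries=1, Drops=-9]  = 19

19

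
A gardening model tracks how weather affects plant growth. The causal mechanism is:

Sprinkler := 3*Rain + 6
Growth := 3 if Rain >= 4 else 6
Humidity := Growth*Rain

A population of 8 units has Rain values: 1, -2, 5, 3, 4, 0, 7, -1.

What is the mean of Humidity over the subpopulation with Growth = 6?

E[Humidity|Growth=6] averages over only the 5 units with Growth=6 (Rain = 1, -2, 3, 0, -1): Humidity = 6, -12, 18, 0, -6, mean 1.2.

1.2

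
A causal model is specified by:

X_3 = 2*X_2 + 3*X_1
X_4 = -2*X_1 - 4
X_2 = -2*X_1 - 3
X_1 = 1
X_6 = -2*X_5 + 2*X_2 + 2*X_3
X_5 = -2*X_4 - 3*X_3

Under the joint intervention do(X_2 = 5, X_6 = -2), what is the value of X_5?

-27

Setting X_2 = 5, X_6 = -2 by intervention discards those variables' equations.
X_3 = 2*X_2 + 3*X_1  [with X_2=5, X_1=1]  = 13
X_4 = -2*X_1 - 4  [with X_1=1]  = -6
X_5 = -2*X_4 - 3*X_3  [with X_4=-6, X_3=13]  = -27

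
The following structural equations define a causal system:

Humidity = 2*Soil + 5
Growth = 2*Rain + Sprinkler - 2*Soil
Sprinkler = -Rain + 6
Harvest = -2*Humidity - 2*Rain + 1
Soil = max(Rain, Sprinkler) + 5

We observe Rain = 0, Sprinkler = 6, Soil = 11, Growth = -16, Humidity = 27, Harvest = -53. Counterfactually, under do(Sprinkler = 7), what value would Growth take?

Under do(Sprinkler=7), the mechanism Sprinkler = -Rain + 6 is discarded; Sprinkler is fixed at 7.
Soil = max(Rain, Sprinkler) + 5  [with Rain=0, Sprinkler=7]  = 12
Growth = 2*Rain + Sprinkler - 2*Soil  [with Rain=0, Sprinkler=7, Soil=12]  = -17

-17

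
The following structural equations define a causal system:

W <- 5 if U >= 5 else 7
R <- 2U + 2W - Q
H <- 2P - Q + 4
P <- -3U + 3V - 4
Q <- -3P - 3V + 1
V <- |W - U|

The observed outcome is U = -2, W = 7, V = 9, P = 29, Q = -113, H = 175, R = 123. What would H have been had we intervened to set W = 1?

Under do(W=1), the mechanism W <- 5 if U >= 5 else 7 is discarded; W is fixed at 1.
V = |W - U|  [with W=1, U=-2]  = 3
P = -3U + 3V - 4  [with U=-2, V=3]  = 11
Q = -3P - 3V + 1  [with P=11, V=3]  = -41
H = 2P - Q + 4  [with P=11, Q=-41]  = 67

67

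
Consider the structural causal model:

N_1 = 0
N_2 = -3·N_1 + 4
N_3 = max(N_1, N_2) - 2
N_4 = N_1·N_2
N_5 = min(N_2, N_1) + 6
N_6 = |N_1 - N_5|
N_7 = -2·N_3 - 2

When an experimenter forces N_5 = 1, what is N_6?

The intervention breaks the incoming arrows to N_5: N_5 = min(N_2, N_1) + 6 no longer applies, and N_5 = 1.
N_6 = |N_1 - N_5|  [with N_1=0, N_5=1]  = 1

1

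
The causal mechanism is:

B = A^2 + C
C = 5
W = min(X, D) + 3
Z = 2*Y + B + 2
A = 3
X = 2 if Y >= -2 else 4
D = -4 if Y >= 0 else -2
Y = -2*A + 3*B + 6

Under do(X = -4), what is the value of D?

The intervention breaks the incoming arrows to X: X = 2 if Y >= -2 else 4 no longer applies, and X = -4.
Since D is not a descendant of the intervened variable, it is unaffected.
B = A^2 + C  [with A=3, C=5]  = 14
Y = -2*A + 3*B + 6  [with A=3, B=14]  = 42
D = -4 if Y >= 0 else -2  [with Y=42]  = -4

-4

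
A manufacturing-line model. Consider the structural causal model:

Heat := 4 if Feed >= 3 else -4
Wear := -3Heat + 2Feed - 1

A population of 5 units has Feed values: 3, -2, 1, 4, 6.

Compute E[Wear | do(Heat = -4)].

15.8

The intervention sets Heat=-4 in all 5 units regardless of Feed. Recomputing Wear per unit gives 17, 7, 13, 19, 23; average 15.8.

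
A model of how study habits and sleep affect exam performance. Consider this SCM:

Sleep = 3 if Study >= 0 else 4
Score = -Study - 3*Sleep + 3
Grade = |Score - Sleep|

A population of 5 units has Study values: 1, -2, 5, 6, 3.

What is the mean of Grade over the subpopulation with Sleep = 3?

Conditioning on Sleep=3 selects the 4 unit(s) with Study ∈ {1, 5, 6, 3}. Their Grade values: 10, 14, 15, 12. Mean = 12.75.

12.75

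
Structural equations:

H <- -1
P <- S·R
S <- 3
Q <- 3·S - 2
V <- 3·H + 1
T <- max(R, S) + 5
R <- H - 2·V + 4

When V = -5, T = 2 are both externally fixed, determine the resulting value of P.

Under do(V = -5, T = 2), each intervened variable's structural equation is replaced by its fixed value.
R = H - 2·V + 4  [with H=-1, V=-5]  = 13
P = S·R  [with S=3, R=13]  = 39

39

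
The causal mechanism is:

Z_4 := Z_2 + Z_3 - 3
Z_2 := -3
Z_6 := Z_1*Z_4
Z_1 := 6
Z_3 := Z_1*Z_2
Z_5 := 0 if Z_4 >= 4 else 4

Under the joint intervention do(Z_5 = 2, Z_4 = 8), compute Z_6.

Setting Z_5 = 2, Z_4 = 8 by intervention discards those variables' equations.
Z_6 = Z_1*Z_4  [with Z_1=6, Z_4=8]  = 48

48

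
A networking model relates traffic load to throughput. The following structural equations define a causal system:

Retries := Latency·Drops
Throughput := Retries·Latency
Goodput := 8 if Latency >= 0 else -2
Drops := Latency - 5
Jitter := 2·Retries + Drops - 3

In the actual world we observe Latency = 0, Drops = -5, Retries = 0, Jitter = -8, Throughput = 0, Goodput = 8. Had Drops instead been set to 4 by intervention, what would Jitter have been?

1

Under do(Drops=4), the mechanism Drops := Latency - 5 is discarded; Drops is fixed at 4.
Retries = Latency·Drops  [with Latency=0, Drops=4]  = 0
Jitter = 2·Retries + Drops - 3  [with Retries=0, Drops=4]  = 1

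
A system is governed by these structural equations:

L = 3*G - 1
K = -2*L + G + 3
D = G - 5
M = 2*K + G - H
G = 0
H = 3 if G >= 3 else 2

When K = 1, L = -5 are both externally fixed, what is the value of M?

0

The joint intervention fixes K = 1, L = -5, removing each variable's own equation.
H = 3 if G >= 3 else 2  [with G=0]  = 2
M = 2*K + G - H  [with K=1, G=0, H=2]  = 0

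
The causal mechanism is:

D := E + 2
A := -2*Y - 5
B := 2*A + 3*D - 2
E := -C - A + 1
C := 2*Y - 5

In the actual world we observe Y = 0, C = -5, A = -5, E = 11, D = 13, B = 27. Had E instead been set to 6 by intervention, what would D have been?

8

Intervening sets E = 6 and removes its equation (E := -C - A + 1).
D = E + 2  [with E=6]  = 8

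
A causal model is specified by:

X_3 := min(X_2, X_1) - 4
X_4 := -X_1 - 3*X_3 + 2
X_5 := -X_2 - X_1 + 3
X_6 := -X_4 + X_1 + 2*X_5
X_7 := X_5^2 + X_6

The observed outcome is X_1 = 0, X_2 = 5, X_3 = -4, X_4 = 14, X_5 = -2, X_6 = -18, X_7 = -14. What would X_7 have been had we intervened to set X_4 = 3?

The intervention breaks the incoming arrows to X_4: X_4 := -X_1 - 3*X_3 + 2 no longer applies, and X_4 = 3.
X_5 = -X_2 - X_1 + 3  [with X_2=5, X_1=0]  = -2
X_6 = -X_4 + X_1 + 2*X_5  [with X_4=3, X_1=0, X_5=-2]  = -7
X_7 = X_5^2 + X_6  [with X_5=-2, X_6=-7]  = -3

-3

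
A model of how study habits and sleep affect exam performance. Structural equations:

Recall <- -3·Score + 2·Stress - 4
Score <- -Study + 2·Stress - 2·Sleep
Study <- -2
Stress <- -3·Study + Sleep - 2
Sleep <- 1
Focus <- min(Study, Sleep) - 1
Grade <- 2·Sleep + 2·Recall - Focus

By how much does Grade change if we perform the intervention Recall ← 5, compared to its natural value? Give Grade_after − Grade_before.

Intervening sets Recall = 5 and removes its equation (Recall <- -3·Score + 2·Stress - 4).
Focus = min(Study, Sleep) - 1  [with Study=-2, Sleep=1]  = -3
Grade = 2·Sleep + 2·Recall - Focus  [with Sleep=1, Recall=5, Focus=-3]  = 15
Without intervention: Stress = -3·Study + Sleep - 2  [with Study=-2, Sleep=1]  = 5; Focus = min(Study, Sleep) - 1  [with Study=-2, Sleep=1]  = -3; Score = -Study + 2·Stress - 2·Sleep  [with Study=-2, Stress=5, Sleep=1]  = 10; Recall = -3·Score + 2·Stress - 4  [with Score=10, Stress=5]  = -24; Grade = 2·Sleep + 2·Recall - Focus  [with Sleep=1, Recall=-24, Focus=-3]  = -43.
Change = 15 − (-43) = 58.

58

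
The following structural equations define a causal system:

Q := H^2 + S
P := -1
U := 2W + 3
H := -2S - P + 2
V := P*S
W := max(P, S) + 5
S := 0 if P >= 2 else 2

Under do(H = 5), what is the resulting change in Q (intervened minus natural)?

Intervening sets H = 5 and removes its equation (H := -2S - P + 2).
S = 0 if P >= 2 else 2  [with P=-1]  = 2
Q = H^2 + S  [with H=5, S=2]  = 27
Without intervention: S = 0 if P >= 2 else 2  [with P=-1]  = 2; H = -2S - P + 2  [with S=2, P=-1]  = -1; Q = H^2 + S  [with H=-1, S=2]  = 3.
Change = 27 − 3 = 24.

24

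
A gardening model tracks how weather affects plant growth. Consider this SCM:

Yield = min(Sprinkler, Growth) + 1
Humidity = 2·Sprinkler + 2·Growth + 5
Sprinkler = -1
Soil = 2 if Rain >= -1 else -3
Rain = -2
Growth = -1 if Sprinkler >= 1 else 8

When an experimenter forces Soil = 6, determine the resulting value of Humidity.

19

do(Soil=6) replaces the equation Soil = 2 if Rain >= -1 else -3 with the constant Soil = 6.
Humidity is not downstream of the intervention, so its value is determined by the original equations.
Growth = -1 if Sprinkler >= 1 else 8  [with Sprinkler=-1]  = 8
Humidity = 2·Sprinkler + 2·Growth + 5  [with Sprinkler=-1, Growth=8]  = 19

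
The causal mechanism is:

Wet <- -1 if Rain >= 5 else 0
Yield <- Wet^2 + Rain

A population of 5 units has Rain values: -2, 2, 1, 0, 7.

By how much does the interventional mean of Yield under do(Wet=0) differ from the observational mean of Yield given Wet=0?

1.35

do(Wet=0) breaks Wet's dependence on Rain. With Wet=0 fixed, Yield across the units is -2, 2, 1, 0, 7, mean 1.6.
Conditioning on Wet=0 selects the 4 unit(s) with Rain ∈ {-2, 2, 1, 0}. Their Yield values: -2, 2, 1, 0. Mean = 0.25.
Difference = 1.6 − 0.25 = 1.35.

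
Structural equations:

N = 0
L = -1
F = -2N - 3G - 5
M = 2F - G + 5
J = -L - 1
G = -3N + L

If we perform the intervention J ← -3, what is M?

2

Under do(J=-3), the mechanism J = -L - 1 is discarded; J is fixed at -3.
Since M is not a descendant of the intervened variable, it is unaffected.
G = -3N + L  [with N=0, L=-1]  = -1
F = -2N - 3G - 5  [with N=0, G=-1]  = -2
M = 2F - G + 5  [with F=-2, G=-1]  = 2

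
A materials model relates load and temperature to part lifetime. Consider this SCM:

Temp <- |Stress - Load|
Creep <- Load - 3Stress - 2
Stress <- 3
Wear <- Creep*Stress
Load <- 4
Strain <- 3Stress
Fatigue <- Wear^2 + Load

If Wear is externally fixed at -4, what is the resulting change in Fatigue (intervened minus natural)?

Intervening sets Wear = -4 and removes its equation (Wear <- Creep*Stress).
Fatigue = Wear^2 + Load  [with Wear=-4, Load=4]  = 20
Without intervention: Creep = Load - 3Stress - 2  [with Load=4, Stress=3]  = -7; Wear = Creep*Stress  [with Creep=-7, Stress=3]  = -21; Fatigue = Wear^2 + Load  [with Wear=-21, Load=4]  = 445.
Change = 20 − 445 = -425.

-425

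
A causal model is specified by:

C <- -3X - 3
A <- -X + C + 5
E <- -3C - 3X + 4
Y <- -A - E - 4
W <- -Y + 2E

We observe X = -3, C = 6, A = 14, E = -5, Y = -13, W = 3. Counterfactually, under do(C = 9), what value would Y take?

-7

do(C=9) replaces the equation C <- -3X - 3 with the constant C = 9.
A = -X + C + 5  [with X=-3, C=9]  = 17
E = -3C - 3X + 4  [with C=9, X=-3]  = -14
Y = -A - E - 4  [with A=17, E=-14]  = -7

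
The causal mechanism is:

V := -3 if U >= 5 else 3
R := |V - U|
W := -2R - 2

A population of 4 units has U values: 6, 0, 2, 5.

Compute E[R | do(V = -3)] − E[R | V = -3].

-2.25

Under do(V=-3), V's equation is replaced by V=-3 for every unit. Per-unit R: 9, 3, 5, 8. Mean = 6.25.
Conditioning on V=-3 selects the 2 unit(s) with U ∈ {6, 5}. Their R values: 9, 8. Mean = 8.5.
Difference = 6.25 − 8.5 = -2.25.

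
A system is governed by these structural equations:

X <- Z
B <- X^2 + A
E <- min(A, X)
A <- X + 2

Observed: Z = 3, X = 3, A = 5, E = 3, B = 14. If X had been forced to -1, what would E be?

Under do(X=-1), the mechanism X <- Z is discarded; X is fixed at -1.
A = X + 2  [with X=-1]  = 1
E = min(A, X)  [with A=1, X=-1]  = -1

-1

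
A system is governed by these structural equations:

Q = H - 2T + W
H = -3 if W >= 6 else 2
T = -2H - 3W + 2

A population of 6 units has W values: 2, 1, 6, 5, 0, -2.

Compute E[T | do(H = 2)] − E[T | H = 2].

-2.4

Under do(H=2), H's equation is replaced by H=2 for every unit. Per-unit T: -8, -5, -20, -17, -2, 4. Mean = -8.
E[T|H=2] averages over only the 5 units with H=2 (W = 2, 1, 5, 0, -2): T = -8, -5, -17, -2, 4, mean -5.6.
Difference = -8 − (-5.6) = -2.4.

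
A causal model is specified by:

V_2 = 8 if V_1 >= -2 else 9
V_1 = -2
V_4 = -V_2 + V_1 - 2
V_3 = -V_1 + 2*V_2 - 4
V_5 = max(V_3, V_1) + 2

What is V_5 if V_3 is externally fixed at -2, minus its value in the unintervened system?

-16

do(V_3=-2) replaces the equation V_3 = -V_1 + 2*V_2 - 4 with the constant V_3 = -2.
V_5 = max(V_3, V_1) + 2  [with V_3=-2, V_1=-2]  = 0
Without intervention: V_2 = 8 if V_1 >= -2 else 9  [with V_1=-2]  = 8; V_3 = -V_1 + 2*V_2 - 4  [with V_1=-2, V_2=8]  = 14; V_5 = max(V_3, V_1) + 2  [with V_3=14, V_1=-2]  = 16.
Change = 0 − 16 = -16.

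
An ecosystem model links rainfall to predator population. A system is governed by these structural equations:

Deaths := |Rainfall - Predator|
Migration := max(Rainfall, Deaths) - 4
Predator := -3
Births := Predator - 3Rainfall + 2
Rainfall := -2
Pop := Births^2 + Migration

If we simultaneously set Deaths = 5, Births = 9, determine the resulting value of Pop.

82

The joint intervention fixes Deaths = 5, Births = 9, removing each variable's own equation.
Migration = max(Rainfall, Deaths) - 4  [with Rainfall=-2, Deaths=5]  = 1
Pop = Births^2 + Migration  [with Births=9, Migration=1]  = 82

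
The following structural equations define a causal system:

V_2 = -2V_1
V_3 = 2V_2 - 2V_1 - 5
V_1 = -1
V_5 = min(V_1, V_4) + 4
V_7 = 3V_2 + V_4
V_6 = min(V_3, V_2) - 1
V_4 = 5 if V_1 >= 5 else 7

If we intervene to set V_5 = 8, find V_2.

Under do(V_5=8), the mechanism V_5 = min(V_1, V_4) + 4 is discarded; V_5 is fixed at 8.
No directed path runs from V_5 to V_2, so V_2 keeps its natural value.
V_2 = -2V_1  [with V_1=-1]  = 2

2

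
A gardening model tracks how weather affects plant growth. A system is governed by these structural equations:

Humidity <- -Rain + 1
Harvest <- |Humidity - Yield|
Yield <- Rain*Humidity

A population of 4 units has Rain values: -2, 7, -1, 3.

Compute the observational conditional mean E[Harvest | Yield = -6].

6.5

E[Harvest|Yield=-6] averages over only the 2 units with Yield=-6 (Rain = -2, 3): Harvest = 9, 4, mean 6.5.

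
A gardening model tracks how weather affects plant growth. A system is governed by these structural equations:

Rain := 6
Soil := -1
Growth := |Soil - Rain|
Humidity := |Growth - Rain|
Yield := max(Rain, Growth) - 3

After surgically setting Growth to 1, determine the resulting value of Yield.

3

do(Growth=1) replaces the equation Growth := |Soil - Rain| with the constant Growth = 1.
Yield = max(Rain, Growth) - 3  [with Rain=6, Growth=1]  = 3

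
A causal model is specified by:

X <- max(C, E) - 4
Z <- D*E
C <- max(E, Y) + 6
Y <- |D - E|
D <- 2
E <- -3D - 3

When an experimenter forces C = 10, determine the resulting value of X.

6

The intervention breaks the incoming arrows to C: C <- max(E, Y) + 6 no longer applies, and C = 10.
E = -3D - 3  [with D=2]  = -9
X = max(C, E) - 4  [with C=10, E=-9]  = 6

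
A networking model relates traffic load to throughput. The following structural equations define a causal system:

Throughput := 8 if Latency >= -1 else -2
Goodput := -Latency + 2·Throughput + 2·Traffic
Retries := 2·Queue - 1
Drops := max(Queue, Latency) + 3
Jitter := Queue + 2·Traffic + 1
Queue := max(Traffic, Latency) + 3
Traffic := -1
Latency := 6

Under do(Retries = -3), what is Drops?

The intervention breaks the incoming arrows to Retries: Retries := 2·Queue - 1 no longer applies, and Retries = -3.
Since Drops is not a descendant of the intervened variable, it is unaffected.
Queue = max(Traffic, Latency) + 3  [with Traffic=-1, Latency=6]  = 9
Drops = max(Queue, Latency) + 3  [with Queue=9, Latency=6]  = 12

12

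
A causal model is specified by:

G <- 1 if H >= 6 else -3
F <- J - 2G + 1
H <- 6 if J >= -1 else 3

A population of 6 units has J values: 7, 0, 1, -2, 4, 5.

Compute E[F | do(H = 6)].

1.5

Every unit gets H=6 under the intervention. F values become 6, -1, 0, -3, 3, 4; E[F|do(H=6)] = 1.5.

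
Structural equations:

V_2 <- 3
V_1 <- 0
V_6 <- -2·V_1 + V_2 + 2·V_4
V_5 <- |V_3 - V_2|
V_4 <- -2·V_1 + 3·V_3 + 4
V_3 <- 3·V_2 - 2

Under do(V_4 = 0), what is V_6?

Under do(V_4=0), the mechanism V_4 <- -2·V_1 + 3·V_3 + 4 is discarded; V_4 is fixed at 0.
V_6 = -2·V_1 + V_2 + 2·V_4  [with V_1=0, V_2=3, V_4=0]  = 3

3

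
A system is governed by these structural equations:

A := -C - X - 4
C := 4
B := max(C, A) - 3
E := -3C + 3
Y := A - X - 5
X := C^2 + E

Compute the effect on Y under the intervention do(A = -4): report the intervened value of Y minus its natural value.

11

Intervening sets A = -4 and removes its equation (A := -C - X - 4).
E = -3C + 3  [with C=4]  = -9
X = C^2 + E  [with C=4, E=-9]  = 7
Y = A - X - 5  [with A=-4, X=7]  = -16
Without intervention: E = -3C + 3  [with C=4]  = -9; X = C^2 + E  [with C=4, E=-9]  = 7; A = -C - X - 4  [with C=4, X=7]  = -15; Y = A - X - 5  [with A=-15, X=7]  = -27.
Change = -16 − (-27) = 11.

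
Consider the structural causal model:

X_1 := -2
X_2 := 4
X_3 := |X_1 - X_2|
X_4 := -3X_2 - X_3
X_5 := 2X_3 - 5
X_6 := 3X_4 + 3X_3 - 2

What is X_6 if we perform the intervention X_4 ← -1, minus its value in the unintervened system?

Under do(X_4=-1), the mechanism X_4 := -3X_2 - X_3 is discarded; X_4 is fixed at -1.
X_3 = |X_1 - X_2|  [with X_1=-2, X_2=4]  = 6
X_6 = 3X_4 + 3X_3 - 2  [with X_4=-1, X_3=6]  = 13
Without intervention: X_3 = |X_1 - X_2|  [with X_1=-2, X_2=4]  = 6; X_4 = -3X_2 - X_3  [with X_2=4, X_3=6]  = -18; X_6 = 3X_4 + 3X_3 - 2  [with X_4=-18, X_3=6]  = -38.
Change = 13 − (-38) = 51.

51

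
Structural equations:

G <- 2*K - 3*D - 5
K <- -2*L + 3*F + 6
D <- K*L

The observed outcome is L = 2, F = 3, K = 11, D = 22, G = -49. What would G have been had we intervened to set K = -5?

15

do(K=-5) replaces the equation K <- -2*L + 3*F + 6 with the constant K = -5.
D = K*L  [with K=-5, L=2]  = -10
G = 2*K - 3*D - 5  [with K=-5, D=-10]  = 15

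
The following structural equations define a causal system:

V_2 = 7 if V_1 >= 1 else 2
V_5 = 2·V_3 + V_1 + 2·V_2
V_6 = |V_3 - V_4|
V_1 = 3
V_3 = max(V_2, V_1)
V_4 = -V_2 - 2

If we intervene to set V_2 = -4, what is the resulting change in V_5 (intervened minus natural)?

-30

do(V_2=-4) replaces the equation V_2 = 7 if V_1 >= 1 else 2 with the constant V_2 = -4.
V_3 = max(V_2, V_1)  [with V_2=-4, V_1=3]  = 3
V_5 = 2·V_3 + V_1 + 2·V_2  [with V_3=3, V_1=3, V_2=-4]  = 1
Without intervention: V_2 = 7 if V_1 >= 1 else 2  [with V_1=3]  = 7; V_3 = max(V_2, V_1)  [with V_2=7, V_1=3]  = 7; V_5 = 2·V_3 + V_1 + 2·V_2  [with V_3=7, V_1=3, V_2=7]  = 31.
Change = 1 − 31 = -30.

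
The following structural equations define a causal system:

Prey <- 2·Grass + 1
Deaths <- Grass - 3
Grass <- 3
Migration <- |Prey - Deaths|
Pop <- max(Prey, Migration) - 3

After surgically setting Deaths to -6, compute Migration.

13

The intervention breaks the incoming arrows to Deaths: Deaths <- Grass - 3 no longer applies, and Deaths = -6.
Prey = 2·Grass + 1  [with Grass=3]  = 7
Migration = |Prey - Deaths|  [with Prey=7, Deaths=-6]  = 13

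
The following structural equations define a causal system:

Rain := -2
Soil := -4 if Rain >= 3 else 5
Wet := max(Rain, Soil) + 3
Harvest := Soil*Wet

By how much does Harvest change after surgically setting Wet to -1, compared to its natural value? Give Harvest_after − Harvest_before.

-45

The intervention breaks the incoming arrows to Wet: Wet := max(Rain, Soil) + 3 no longer applies, and Wet = -1.
Soil = -4 if Rain >= 3 else 5  [with Rain=-2]  = 5
Harvest = Soil*Wet  [with Soil=5, Wet=-1]  = -5
Without intervention: Soil = -4 if Rain >= 3 else 5  [with Rain=-2]  = 5; Wet = max(Rain, Soil) + 3  [with Rain=-2, Soil=5]  = 8; Harvest = Soil*Wet  [with Soil=5, Wet=8]  = 40.
Change = -5 − 40 = -45.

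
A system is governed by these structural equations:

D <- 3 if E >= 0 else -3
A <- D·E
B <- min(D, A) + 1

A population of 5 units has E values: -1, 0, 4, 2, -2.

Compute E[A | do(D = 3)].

The intervention sets D=3 in all 5 units regardless of E. Recomputing A per unit gives -3, 0, 12, 6, -6; average 1.8.

1.8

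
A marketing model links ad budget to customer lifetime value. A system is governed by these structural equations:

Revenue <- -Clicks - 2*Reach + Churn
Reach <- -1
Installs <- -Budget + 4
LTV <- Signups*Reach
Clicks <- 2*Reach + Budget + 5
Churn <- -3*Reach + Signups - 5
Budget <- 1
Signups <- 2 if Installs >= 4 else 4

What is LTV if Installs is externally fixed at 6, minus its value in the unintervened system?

2

do(Installs=6) replaces the equation Installs <- -Budget + 4 with the constant Installs = 6.
Signups = 2 if Installs >= 4 else 4  [with Installs=6]  = 2
LTV = Signups*Reach  [with Signups=2, Reach=-1]  = -2
Without intervention: Installs = -Budget + 4  [with Budget=1]  = 3; Signups = 2 if Installs >= 4 else 4  [with Installs=3]  = 4; LTV = Signups*Reach  [with Signups=4, Reach=-1]  = -4.
Change = -2 − (-4) = 2.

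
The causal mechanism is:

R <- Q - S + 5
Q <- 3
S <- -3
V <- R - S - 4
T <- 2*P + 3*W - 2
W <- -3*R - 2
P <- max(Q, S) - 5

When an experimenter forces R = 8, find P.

The intervention breaks the incoming arrows to R: R <- Q - S + 5 no longer applies, and R = 8.
P is not downstream of the intervention, so its value is determined by the original equations.
P = max(Q, S) - 5  [with Q=3, S=-3]  = -2

-2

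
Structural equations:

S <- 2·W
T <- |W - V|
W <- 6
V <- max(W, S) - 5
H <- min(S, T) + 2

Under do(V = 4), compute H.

4

do(V=4) replaces the equation V <- max(W, S) - 5 with the constant V = 4.
S = 2·W  [with W=6]  = 12
T = |W - V|  [with W=6, V=4]  = 2
H = min(S, T) + 2  [with S=12, T=2]  = 4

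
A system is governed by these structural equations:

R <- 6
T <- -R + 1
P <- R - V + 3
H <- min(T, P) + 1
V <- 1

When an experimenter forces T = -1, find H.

0

Intervening sets T = -1 and removes its equation (T <- -R + 1).
P = R - V + 3  [with R=6, V=1]  = 8
H = min(T, P) + 1  [with T=-1, P=8]  = 0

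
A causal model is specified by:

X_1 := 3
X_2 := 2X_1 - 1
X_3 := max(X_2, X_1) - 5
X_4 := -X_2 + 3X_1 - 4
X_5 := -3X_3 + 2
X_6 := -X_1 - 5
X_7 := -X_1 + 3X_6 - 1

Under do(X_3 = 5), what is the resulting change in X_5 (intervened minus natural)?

-15

do(X_3=5) replaces the equation X_3 := max(X_2, X_1) - 5 with the constant X_3 = 5.
X_5 = -3X_3 + 2  [with X_3=5]  = -13
Without intervention: X_2 = 2X_1 - 1  [with X_1=3]  = 5; X_3 = max(X_2, X_1) - 5  [with X_2=5, X_1=3]  = 0; X_5 = -3X_3 + 2  [with X_3=0]  = 2.
Change = -13 − 2 = -15.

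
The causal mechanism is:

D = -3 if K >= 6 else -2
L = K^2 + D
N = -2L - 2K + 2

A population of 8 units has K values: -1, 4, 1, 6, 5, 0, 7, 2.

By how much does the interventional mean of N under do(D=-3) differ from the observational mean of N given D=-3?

The intervention sets D=-3 in all 8 units regardless of K. Recomputing N per unit gives 8, -32, 4, -76, -52, 8, -104, -4; average -31.
Observing D=-3 restricts to units where D's equation naturally yields -3: K ∈ {6, 7}. In that subpopulation N = -76, -104, mean -90.
Difference = -31 − (-90) = 59.

59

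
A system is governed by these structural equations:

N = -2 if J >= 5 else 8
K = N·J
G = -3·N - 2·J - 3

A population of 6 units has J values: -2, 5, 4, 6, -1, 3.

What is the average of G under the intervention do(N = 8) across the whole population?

-32

Every unit gets N=8 under the intervention. G values become -23, -37, -35, -39, -25, -33; E[G|do(N=8)] = -32.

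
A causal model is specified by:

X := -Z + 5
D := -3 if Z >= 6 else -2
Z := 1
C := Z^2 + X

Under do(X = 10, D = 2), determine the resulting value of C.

11

The joint intervention fixes X = 10, D = 2, removing each variable's own equation.
C = Z^2 + X  [with Z=1, X=10]  = 11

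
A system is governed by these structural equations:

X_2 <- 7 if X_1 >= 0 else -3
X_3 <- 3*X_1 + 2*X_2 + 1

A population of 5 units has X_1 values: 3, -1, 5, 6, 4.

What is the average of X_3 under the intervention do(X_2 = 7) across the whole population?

25.2

Every unit gets X_2=7 under the intervention. X_3 values become 24, 12, 30, 33, 27; E[X_3|do(X_2=7)] = 25.2.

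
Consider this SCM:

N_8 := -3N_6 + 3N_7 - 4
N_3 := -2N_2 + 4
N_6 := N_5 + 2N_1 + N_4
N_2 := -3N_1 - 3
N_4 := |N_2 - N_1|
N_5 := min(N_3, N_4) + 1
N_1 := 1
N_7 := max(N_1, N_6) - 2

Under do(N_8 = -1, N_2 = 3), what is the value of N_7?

1

The joint intervention fixes N_8 = -1, N_2 = 3, removing each variable's own equation.
N_3 = -2N_2 + 4  [with N_2=3]  = -2
N_4 = |N_2 - N_1|  [with N_2=3, N_1=1]  = 2
N_5 = min(N_3, N_4) + 1  [with N_3=-2, N_4=2]  = -1
N_6 = N_5 + 2N_1 + N_4  [with N_5=-1, N_1=1, N_4=2]  = 3
N_7 = max(N_1, N_6) - 2  [with N_1=1, N_6=3]  = 1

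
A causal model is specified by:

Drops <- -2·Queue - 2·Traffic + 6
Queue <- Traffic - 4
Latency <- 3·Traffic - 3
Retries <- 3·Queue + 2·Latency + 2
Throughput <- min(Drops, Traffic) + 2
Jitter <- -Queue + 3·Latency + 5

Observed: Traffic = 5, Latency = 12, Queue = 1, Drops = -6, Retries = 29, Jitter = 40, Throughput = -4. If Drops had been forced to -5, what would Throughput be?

The intervention breaks the incoming arrows to Drops: Drops <- -2·Queue - 2·Traffic + 6 no longer applies, and Drops = -5.
Throughput = min(Drops, Traffic) + 2  [with Drops=-5, Traffic=5]  = -3

-3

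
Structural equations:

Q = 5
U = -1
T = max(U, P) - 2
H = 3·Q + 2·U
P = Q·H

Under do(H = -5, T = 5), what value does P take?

-25

The joint intervention fixes H = -5, T = 5, removing each variable's own equation.
P = Q·H  [with Q=5, H=-5]  = -25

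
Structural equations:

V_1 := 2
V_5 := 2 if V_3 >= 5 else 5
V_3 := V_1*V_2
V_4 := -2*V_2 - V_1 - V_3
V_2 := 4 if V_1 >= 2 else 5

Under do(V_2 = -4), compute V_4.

14

Under do(V_2=-4), the mechanism V_2 := 4 if V_1 >= 2 else 5 is discarded; V_2 is fixed at -4.
V_3 = V_1*V_2  [with V_1=2, V_2=-4]  = -8
V_4 = -2*V_2 - V_1 - V_3  [with V_2=-4, V_1=2, V_3=-8]  = 14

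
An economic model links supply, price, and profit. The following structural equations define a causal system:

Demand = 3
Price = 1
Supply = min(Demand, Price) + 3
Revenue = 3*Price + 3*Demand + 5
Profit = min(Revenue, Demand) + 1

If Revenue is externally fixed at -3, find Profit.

Intervening sets Revenue = -3 and removes its equation (Revenue = 3*Price + 3*Demand + 5).
Profit = min(Revenue, Demand) + 1  [with Revenue=-3, Demand=3]  = -2

-2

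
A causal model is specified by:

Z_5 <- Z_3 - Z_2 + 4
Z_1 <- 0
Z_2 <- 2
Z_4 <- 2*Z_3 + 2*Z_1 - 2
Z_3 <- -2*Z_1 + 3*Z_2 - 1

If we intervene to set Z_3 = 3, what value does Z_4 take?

4

The intervention breaks the incoming arrows to Z_3: Z_3 <- -2*Z_1 + 3*Z_2 - 1 no longer applies, and Z_3 = 3.
Z_4 = 2*Z_3 + 2*Z_1 - 2  [with Z_3=3, Z_1=0]  = 4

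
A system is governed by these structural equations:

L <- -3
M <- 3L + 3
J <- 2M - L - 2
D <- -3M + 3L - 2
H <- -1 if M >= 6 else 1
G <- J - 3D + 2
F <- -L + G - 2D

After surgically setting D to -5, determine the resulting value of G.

Under do(D=-5), the mechanism D <- -3M + 3L - 2 is discarded; D is fixed at -5.
M = 3L + 3  [with L=-3]  = -6
J = 2M - L - 2  [with M=-6, L=-3]  = -11
G = J - 3D + 2  [with J=-11, D=-5]  = 6

6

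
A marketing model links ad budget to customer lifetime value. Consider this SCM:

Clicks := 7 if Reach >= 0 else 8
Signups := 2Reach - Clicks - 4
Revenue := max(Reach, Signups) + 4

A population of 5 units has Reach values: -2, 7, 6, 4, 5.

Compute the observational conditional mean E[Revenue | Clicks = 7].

Observing Clicks=7 restricts to units where Clicks's equation naturally yields 7: Reach ∈ {7, 6, 4, 5}. In that subpopulation Revenue = 11, 10, 8, 9, mean 9.5.

9.5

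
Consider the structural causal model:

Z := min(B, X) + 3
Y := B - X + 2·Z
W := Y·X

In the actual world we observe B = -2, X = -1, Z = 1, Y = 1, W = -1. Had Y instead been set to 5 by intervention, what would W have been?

Intervening sets Y = 5 and removes its equation (Y := B - X + 2·Z).
W = Y·X  [with Y=5, X=-1]  = -5

-5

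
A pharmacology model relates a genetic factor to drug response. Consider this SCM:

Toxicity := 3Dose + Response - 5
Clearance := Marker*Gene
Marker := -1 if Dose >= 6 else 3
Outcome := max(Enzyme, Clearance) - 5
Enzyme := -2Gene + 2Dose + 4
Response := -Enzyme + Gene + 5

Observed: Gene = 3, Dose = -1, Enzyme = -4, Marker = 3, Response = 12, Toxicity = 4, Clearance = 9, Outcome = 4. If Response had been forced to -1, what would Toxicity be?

-9

The intervention breaks the incoming arrows to Response: Response := -Enzyme + Gene + 5 no longer applies, and Response = -1.
Toxicity = 3Dose + Response - 5  [with Dose=-1, Response=-1]  = -9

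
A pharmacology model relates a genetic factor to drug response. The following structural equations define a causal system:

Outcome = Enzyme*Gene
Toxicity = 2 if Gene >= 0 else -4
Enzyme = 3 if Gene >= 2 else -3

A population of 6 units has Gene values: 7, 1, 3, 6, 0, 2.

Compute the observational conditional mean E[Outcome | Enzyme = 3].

13.5

Observing Enzyme=3 restricts to units where Enzyme's equation naturally yields 3: Gene ∈ {7, 3, 6, 2}. In that subpopulation Outcome = 21, 9, 18, 6, mean 13.5.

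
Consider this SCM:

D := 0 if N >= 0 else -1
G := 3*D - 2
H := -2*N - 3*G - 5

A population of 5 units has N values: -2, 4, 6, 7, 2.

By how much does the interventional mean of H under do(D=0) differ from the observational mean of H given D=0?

2.7

do(D=0) breaks D's dependence on N. With D=0 fixed, H across the units is 5, -7, -11, -13, -3, mean -5.8.
Observing D=0 restricts to units where D's equation naturally yields 0: N ∈ {4, 6, 7, 2}. In that subpopulation H = -7, -11, -13, -3, mean -8.5.
Difference = -5.8 − (-8.5) = 2.7.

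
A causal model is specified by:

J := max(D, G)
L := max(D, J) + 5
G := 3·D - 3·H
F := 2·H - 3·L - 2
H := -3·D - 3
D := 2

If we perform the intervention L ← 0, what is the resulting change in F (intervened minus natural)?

114

The intervention breaks the incoming arrows to L: L := max(D, J) + 5 no longer applies, and L = 0.
H = -3·D - 3  [with D=2]  = -9
F = 2·H - 3·L - 2  [with H=-9, L=0]  = -20
Without intervention: H = -3·D - 3  [with D=2]  = -9; G = 3·D - 3·H  [with D=2, H=-9]  = 33; J = max(D, G)  [with D=2, G=33]  = 33; L = max(D, J) + 5  [with D=2, J=33]  = 38; F = 2·H - 3·L - 2  [with H=-9, L=38]  = -134.
Change = -20 − (-134) = 114.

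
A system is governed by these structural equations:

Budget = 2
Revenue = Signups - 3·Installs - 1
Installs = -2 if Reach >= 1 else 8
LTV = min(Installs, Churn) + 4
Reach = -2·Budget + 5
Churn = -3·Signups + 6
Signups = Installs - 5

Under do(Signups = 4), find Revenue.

9

Under do(Signups=4), the mechanism Signups = Installs - 5 is discarded; Signups is fixed at 4.
Reach = -2·Budget + 5  [with Budget=2]  = 1
Installs = -2 if Reach >= 1 else 8  [with Reach=1]  = -2
Revenue = Signups - 3·Installs - 1  [with Signups=4, Installs=-2]  = 9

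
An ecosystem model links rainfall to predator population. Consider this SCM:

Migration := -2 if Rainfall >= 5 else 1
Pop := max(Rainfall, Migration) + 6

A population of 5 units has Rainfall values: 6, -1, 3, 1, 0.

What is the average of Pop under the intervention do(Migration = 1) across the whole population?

Under do(Migration=1), Migration's equation is replaced by Migration=1 for every unit. Per-unit Pop: 12, 7, 9, 7, 7. Mean = 8.4.

8.4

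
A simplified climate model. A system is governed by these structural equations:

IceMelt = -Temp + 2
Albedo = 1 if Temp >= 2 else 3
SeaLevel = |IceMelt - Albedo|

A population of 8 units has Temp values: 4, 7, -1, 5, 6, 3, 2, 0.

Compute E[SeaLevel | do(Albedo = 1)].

Every unit gets Albedo=1 under the intervention. SeaLevel values become 3, 6, 2, 4, 5, 2, 1, 1; E[SeaLevel|do(Albedo=1)] = 3.

3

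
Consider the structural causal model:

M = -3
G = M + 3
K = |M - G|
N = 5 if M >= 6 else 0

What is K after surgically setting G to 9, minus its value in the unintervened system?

9

The intervention breaks the incoming arrows to G: G = M + 3 no longer applies, and G = 9.
K = |M - G|  [with M=-3, G=9]  = 12
Without intervention: G = M + 3  [with M=-3]  = 0; K = |M - G|  [with M=-3, G=0]  = 3.
Change = 12 − 3 = 9.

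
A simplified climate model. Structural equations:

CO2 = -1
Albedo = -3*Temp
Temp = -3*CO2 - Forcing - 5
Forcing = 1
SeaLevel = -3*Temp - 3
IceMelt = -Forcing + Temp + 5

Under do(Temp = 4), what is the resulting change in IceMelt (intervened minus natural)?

The intervention breaks the incoming arrows to Temp: Temp = -3*CO2 - Forcing - 5 no longer applies, and Temp = 4.
IceMelt = -Forcing + Temp + 5  [with Forcing=1, Temp=4]  = 8
Without intervention: Temp = -3*CO2 - Forcing - 5  [with CO2=-1, Forcing=1]  = -3; IceMelt = -Forcing + Temp + 5  [with Forcing=1, Temp=-3]  = 1.
Change = 8 − 1 = 7.

7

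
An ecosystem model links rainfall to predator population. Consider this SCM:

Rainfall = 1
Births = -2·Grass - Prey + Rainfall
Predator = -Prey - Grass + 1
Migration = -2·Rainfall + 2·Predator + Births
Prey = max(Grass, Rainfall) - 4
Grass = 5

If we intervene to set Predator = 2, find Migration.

Under do(Predator=2), the mechanism Predator = -Prey - Grass + 1 is discarded; Predator is fixed at 2.
Prey = max(Grass, Rainfall) - 4  [with Grass=5, Rainfall=1]  = 1
Births = -2·Grass - Prey + Rainfall  [with Grass=5, Prey=1, Rainfall=1]  = -10
Migration = -2·Rainfall + 2·Predator + Births  [with Rainfall=1, Predator=2, Births=-10]  = -8

-8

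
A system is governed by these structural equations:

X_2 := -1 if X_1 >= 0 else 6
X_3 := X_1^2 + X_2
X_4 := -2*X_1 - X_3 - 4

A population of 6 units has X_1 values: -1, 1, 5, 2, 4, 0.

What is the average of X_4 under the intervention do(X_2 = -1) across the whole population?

-14.5

Under do(X_2=-1), X_2's equation is replaced by X_2=-1 for every unit. Per-unit X_4: -2, -6, -38, -11, -27, -3. Mean = -14.5.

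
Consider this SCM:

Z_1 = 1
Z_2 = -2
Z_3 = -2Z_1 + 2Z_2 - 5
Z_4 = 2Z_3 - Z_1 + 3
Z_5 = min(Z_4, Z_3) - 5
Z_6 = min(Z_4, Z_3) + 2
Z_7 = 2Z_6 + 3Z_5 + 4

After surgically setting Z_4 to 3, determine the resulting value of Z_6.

Under do(Z_4=3), the mechanism Z_4 = 2Z_3 - Z_1 + 3 is discarded; Z_4 is fixed at 3.
Z_3 = -2Z_1 + 2Z_2 - 5  [with Z_1=1, Z_2=-2]  = -11
Z_6 = min(Z_4, Z_3) + 2  [with Z_4=3, Z_3=-11]  = -9

-9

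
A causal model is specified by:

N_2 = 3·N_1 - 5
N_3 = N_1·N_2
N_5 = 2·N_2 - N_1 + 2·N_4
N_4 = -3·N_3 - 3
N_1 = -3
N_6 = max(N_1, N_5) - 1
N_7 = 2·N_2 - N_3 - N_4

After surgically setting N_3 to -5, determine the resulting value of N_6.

-2

The intervention breaks the incoming arrows to N_3: N_3 = N_1·N_2 no longer applies, and N_3 = -5.
N_2 = 3·N_1 - 5  [with N_1=-3]  = -14
N_4 = -3·N_3 - 3  [with N_3=-5]  = 12
N_5 = 2·N_2 - N_1 + 2·N_4  [with N_2=-14, N_1=-3, N_4=12]  = -1
N_6 = max(N_1, N_5) - 1  [with N_1=-3, N_5=-1]  = -2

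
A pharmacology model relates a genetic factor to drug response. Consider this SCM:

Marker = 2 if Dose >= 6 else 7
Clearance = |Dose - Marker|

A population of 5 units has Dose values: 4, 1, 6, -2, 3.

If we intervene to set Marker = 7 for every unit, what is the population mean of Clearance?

4.6

Under do(Marker=7), Marker's equation is replaced by Marker=7 for every unit. Per-unit Clearance: 3, 6, 1, 9, 4. Mean = 4.6.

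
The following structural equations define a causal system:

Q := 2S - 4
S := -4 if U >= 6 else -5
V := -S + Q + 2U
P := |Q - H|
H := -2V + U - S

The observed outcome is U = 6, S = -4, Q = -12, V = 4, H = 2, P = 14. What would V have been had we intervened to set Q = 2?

The intervention breaks the incoming arrows to Q: Q := 2S - 4 no longer applies, and Q = 2.
S = -4 if U >= 6 else -5  [with U=6]  = -4
V = -S + Q + 2U  [with S=-4, Q=2, U=6]  = 18

18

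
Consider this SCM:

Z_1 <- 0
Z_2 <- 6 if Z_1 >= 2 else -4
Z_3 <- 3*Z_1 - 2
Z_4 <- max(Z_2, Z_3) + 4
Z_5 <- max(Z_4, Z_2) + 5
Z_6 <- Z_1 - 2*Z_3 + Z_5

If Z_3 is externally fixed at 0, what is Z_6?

9

The intervention breaks the incoming arrows to Z_3: Z_3 <- 3*Z_1 - 2 no longer applies, and Z_3 = 0.
Z_2 = 6 if Z_1 >= 2 else -4  [with Z_1=0]  = -4
Z_4 = max(Z_2, Z_3) + 4  [with Z_2=-4, Z_3=0]  = 4
Z_5 = max(Z_4, Z_2) + 5  [with Z_4=4, Z_2=-4]  = 9
Z_6 = Z_1 - 2*Z_3 + Z_5  [with Z_1=0, Z_3=0, Z_5=9]  = 9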